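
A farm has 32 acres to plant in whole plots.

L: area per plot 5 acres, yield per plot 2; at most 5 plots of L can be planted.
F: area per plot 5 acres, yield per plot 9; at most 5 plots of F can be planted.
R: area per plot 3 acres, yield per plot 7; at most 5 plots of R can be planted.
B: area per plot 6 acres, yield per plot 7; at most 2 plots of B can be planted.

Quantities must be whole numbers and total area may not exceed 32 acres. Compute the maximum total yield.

64

R has the best ratio (7/3); taking only R gives at most 5×7 = 35 (stopped by the supply cap of 5).
Mixing does better — 4×F and 4×R: area 32 ≤ 32, yield 4·9 + 4·7 = 64.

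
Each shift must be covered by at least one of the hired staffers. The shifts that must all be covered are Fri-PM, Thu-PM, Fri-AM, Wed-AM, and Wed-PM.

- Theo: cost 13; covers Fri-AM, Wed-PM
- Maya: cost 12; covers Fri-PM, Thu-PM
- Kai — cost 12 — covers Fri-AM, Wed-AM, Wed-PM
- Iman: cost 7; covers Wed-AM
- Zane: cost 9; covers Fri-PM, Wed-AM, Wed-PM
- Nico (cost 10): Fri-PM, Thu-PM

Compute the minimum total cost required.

The greedy cost-per-new-shift heuristic would pick Zane, Nico, and Kai for 31, but a cheaper cover exists.
Choose Kai and Nico: together they cover Fri-PM, Thu-PM, Fri-AM, Wed-AM, Wed-PM — every shift.
Total cost: 12 + 10 = 22.
No cover costs less than 22.

22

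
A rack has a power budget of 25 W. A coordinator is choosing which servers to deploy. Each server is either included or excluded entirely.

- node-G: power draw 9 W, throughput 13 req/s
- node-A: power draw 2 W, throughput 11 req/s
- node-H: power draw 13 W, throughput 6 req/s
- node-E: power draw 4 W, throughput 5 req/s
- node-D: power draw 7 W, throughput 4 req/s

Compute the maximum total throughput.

Treat it as a binary knapsack problem.
Allowing fractional choices, the relaxed optimum would be about 34.4, but servers are indivisible.
node-G + node-A + node-E + node-D: power draw 9 + 2 + 4 + 7 = 22 ≤ 25, throughput 13 + 11 + 5 + 4 = 33.
node-G + node-A + node-H: power draw 9 + 2 + 13 = 24 ≤ 25, throughput 13 + 11 + 6 = 30.
Best is node-G, node-A, node-E, and node-D with total throughput 33.

33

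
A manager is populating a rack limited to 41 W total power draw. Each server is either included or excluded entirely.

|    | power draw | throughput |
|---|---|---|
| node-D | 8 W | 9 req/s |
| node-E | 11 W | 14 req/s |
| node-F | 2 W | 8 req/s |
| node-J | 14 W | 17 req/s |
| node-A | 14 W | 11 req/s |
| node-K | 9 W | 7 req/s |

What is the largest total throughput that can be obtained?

Take node-E, node-F, node-J, and node-A: power draw 11 + 2 + 14 + 14 = 41 ≤ 41, throughput 14 + 8 + 17 + 11 = 50.
No other feasible combination does better.

50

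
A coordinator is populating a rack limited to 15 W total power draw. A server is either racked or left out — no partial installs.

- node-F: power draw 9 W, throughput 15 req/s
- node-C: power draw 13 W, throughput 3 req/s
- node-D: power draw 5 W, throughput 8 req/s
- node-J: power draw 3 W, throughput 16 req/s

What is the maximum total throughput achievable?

node-D + node-J: power draw 5 + 3 = 8 ≤ 15, throughput 8 + 16 = 24.
node-F + node-J: power draw 9 + 3 = 12 ≤ 15, throughput 15 + 16 = 31.
node-F + node-D: power draw 9 + 5 = 14 ≤ 15, throughput 15 + 8 = 23.
Best is node-F and node-J with total throughput 31.

31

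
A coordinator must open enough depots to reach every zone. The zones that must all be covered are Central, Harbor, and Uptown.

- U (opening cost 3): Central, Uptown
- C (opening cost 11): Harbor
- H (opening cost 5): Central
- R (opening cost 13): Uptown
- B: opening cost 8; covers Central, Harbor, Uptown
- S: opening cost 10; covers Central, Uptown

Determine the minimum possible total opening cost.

The greedy cost-per-new-zone heuristic would pick U and B for 11, but a cheaper cover exists.
B alone covers Central, Harbor, Uptown — every zone.
Total opening cost: 8.
No cover costs less than 8.

8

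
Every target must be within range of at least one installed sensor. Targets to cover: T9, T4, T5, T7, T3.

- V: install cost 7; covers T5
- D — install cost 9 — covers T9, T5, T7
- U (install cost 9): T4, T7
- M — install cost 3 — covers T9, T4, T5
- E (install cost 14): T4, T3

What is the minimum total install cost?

23

The greedy cost-per-new-target heuristic would pick M, D, and E for 26, but a cheaper cover exists.
Choose D and E: together they cover T9, T4, T5, T7, T3 — every target.
Total install cost: 9 + 14 = 23.
No cover costs less than 23.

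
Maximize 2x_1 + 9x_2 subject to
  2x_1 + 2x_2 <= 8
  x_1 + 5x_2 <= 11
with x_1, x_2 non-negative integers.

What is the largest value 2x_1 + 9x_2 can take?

20

(x_1,x_2)=(1,2): 2·1+2·2=6≤8, 1·1+5·2=11≤11, objective 20.
(x_1,x_2)=(0,2): 2·0+2·2=4≤8, 1·0+5·2=10≤11, objective 18.
(x_1,x_2)=(3,1): 2·3+2·1=8≤8, 1·3+5·1=8≤11, objective 15.
The best lattice point is (1,2), giving 20.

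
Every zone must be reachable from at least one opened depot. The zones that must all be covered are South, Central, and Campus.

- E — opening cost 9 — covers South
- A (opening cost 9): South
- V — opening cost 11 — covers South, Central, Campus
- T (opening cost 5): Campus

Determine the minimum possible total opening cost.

This is an integer covering problem.
V alone covers South, Central, Campus — every zone.
Total opening cost: 11.
No cover costs less than 11.

11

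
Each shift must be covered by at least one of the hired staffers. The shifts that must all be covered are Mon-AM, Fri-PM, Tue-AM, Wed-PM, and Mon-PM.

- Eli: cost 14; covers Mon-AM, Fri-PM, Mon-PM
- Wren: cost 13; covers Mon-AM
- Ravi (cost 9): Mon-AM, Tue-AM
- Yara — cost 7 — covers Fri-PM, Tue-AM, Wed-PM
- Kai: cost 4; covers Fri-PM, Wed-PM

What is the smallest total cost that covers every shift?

21

The greedy cost-per-new-shift heuristic would pick Kai, Ravi, and Eli for 27, but a cheaper cover exists.
Choose Eli and Yara: together they cover Mon-AM, Fri-PM, Tue-AM, Wed-PM, Mon-PM — every shift.
Total cost: 14 + 7 = 21.
No cover costs less than 21.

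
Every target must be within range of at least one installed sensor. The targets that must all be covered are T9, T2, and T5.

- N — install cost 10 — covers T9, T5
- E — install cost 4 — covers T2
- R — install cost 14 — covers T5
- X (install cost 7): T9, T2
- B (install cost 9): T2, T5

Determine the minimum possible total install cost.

The greedy cost-per-new-target heuristic would pick X and B for 16, but a cheaper cover exists.
Choose N and E: together they cover T9, T2, T5 — every target.
Total install cost: 10 + 4 = 14.
No cover costs less than 14.

14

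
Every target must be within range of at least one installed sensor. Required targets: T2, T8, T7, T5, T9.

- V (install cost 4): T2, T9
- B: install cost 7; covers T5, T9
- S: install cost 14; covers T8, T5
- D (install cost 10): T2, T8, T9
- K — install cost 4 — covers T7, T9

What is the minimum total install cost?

21

The greedy cost-per-new-target heuristic would pick V, K, B, and D for 25, but a cheaper cover exists.
Choose B, D, and K: together they cover T2, T8, T7, T5, T9 — every target.
Total install cost: 7 + 10 + 4 = 21.
No cover costs less than 21.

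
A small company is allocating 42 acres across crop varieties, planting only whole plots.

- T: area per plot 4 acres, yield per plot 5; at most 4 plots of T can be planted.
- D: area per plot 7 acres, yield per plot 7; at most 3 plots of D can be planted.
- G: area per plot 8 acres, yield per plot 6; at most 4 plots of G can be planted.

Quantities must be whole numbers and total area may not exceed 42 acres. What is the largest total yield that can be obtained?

This is a bounded integer knapsack.
T has the best ratio (5/4); taking only T gives at most 4×5 = 20 (stopped by the supply cap of 4).
Mixing does better — 3×T, 3×D, and 1×G: area 41 ≤ 42, yield 3·5 + 3·7 + 1·6 = 42.

42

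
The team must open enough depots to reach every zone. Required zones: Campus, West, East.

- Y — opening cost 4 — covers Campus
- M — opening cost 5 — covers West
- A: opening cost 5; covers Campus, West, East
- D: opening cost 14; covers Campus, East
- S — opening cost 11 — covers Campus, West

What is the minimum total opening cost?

5

A alone covers Campus, West, East — every zone.
Total opening cost: 5.
No cover costs less than 5.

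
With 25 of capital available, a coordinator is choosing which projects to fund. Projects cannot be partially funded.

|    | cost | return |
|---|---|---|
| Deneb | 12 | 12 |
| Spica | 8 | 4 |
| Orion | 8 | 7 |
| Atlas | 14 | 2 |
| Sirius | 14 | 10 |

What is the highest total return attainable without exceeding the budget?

19

This is a 0-1 knapsack instance.
Allowing fractional choices, the relaxed optimum would be about 22.6, but projects are indivisible.
Deneb + Orion: cost 12 + 8 = 20 ≤ 25, return 12 + 7 = 19.
Orion + Sirius: cost 8 + 14 = 22 ≤ 25, return 7 + 10 = 17.
Best is Deneb and Orion with total return 19.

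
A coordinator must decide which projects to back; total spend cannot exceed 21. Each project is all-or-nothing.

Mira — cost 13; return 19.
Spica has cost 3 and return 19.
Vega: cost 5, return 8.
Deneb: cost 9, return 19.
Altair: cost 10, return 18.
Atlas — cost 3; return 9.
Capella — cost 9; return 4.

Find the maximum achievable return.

55

This is a 0-1 knapsack instance.
Allowing fractional choices, the relaxed optimum would be about 57.8, but projects are indivisible.
Spica + Vega + Altair + Atlas: cost 3 + 5 + 10 + 3 = 21 ≤ 21, return 19 + 8 + 18 + 9 = 54.
Spica + Deneb + Atlas: cost 3 + 9 + 3 = 15 ≤ 21, return 19 + 19 + 9 = 47.
Spica + Vega + Deneb + Atlas: cost 3 + 5 + 9 + 3 = 20 ≤ 21, return 19 + 8 + 19 + 9 = 55.
Best is Spica, Vega, Deneb, and Atlas with total return 55.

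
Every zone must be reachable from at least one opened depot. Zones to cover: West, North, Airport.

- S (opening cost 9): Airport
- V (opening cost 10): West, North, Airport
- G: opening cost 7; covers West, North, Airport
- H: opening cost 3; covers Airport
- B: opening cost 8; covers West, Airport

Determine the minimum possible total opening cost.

7

This is an integer covering problem.
G alone covers West, North, Airport — every zone.
Total opening cost: 7.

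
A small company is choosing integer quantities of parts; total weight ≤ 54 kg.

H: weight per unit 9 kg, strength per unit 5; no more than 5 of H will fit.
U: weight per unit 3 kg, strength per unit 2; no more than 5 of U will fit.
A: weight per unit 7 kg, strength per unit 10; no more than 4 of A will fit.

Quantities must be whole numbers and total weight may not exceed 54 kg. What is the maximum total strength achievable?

55

1×H, 5×U, and 4×A: weight 52 ≤ 54, strength 1·5 + 5·2 + 4·10 = 55.
2×H, 2×U, and 4×A: weight 52 ≤ 54, strength 2·5 + 2·2 + 4·10 = 54.
Best is 55.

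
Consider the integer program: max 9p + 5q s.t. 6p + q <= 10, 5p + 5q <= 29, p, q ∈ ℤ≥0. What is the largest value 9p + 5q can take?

29

Relaxing integrality, the LP optimum is 32.36 at (p,q) = (0.84, 4.96), which is not an integer point.
(p,q)=(1,4): 6·1+1·4=10≤10, 5·1+5·4=25≤29, objective 29.
(p,q)=(0,5): 6·0+1·5=5≤10, 5·0+5·5=25≤29, objective 25.
(p,q)=(1,3): 6·1+1·3=9≤10, 5·1+5·3=20≤29, objective 24.
The best lattice point is (1,4), giving 29.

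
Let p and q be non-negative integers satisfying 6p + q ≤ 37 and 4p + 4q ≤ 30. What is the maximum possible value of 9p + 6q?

60

Relaxing integrality, the LP optimum is 62.70 at (p,q) = (5.9, 1.6), which is not an integer point.
(p,q)=(6,1): 6·6+1·1=37≤37, 4·6+4·1=28≤30, objective 60.
(p,q)=(5,2): 6·5+1·2=32≤37, 4·5+4·2=28≤30, objective 57.
(p,q)=(6,0): 6·6+1·0=36≤37, 4·6+4·0=24≤30, objective 54.
The best lattice point is (6,1), giving 60.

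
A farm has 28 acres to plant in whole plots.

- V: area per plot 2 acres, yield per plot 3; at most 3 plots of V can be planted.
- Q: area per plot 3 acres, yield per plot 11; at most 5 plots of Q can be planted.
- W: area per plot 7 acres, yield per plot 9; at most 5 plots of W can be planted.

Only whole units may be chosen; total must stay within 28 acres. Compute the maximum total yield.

73

This is a bounded integer knapsack.
2×V, 5×Q, and 1×W: area 26 ≤ 28, yield 2·3 + 5·11 + 1·9 = 70.
3×V, 5×Q, and 1×W: area 28 ≤ 28, yield 3·3 + 5·11 + 1·9 = 73.
Best is 73.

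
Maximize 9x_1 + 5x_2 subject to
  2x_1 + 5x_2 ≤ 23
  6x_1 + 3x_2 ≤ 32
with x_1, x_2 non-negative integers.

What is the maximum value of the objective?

46

The continuous relaxation peaks at (3.79, 3.08) with value 49.54; rounding to a feasible lattice point costs some objective.
(x_1,x_2)=(4,2): 2·4+5·2=18≤23, 6·4+3·2=30≤32, objective 46.
(x_1,x_2)=(3,3): 2·3+5·3=21≤23, 6·3+3·3=27≤32, objective 42.
(x_1,x_2)=(4,1): 2·4+5·1=13≤23, 6·4+3·1=27≤32, objective 41.
Maximum is 46 at (x_1,x_2)=(4,2).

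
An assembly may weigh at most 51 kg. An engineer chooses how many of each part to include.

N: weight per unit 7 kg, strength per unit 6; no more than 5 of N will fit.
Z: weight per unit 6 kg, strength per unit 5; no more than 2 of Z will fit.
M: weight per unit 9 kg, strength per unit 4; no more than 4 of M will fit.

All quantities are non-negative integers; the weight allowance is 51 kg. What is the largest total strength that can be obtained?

40

N has the best ratio (6/7); taking only N gives at most 5×6 = 30 (stopped by the supply cap of 5).
Mixing does better — 5×N and 2×Z: weight 47 ≤ 51, strength 5·6 + 2·5 = 40.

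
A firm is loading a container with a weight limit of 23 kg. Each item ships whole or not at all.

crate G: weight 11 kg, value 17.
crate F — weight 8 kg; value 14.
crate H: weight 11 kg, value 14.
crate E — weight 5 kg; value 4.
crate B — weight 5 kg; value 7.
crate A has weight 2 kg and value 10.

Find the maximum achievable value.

41

Allowing fractional choices, the relaxed optimum would be about 43.8, but items are indivisible.
crate G + crate E + crate B + crate A: weight 11 + 5 + 5 + 2 = 23 ≤ 23, value 17 + 4 + 7 + 10 = 38.
crate G + crate F + crate A: weight 11 + 8 + 2 = 21 ≤ 23, value 17 + 14 + 10 = 41.
crate F + crate H + crate A: weight 8 + 11 + 2 = 21 ≤ 23, value 14 + 14 + 10 = 38.
Best is crate G, crate F, and crate A with total value 41.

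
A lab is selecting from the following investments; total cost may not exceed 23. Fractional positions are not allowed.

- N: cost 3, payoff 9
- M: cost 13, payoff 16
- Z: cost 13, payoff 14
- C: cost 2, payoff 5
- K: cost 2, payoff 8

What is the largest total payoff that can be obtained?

Take N, M, C, and K: cost 3 + 13 + 2 + 2 = 20 ≤ 23, payoff 9 + 16 + 5 + 8 = 38.
No other feasible combination does better.

38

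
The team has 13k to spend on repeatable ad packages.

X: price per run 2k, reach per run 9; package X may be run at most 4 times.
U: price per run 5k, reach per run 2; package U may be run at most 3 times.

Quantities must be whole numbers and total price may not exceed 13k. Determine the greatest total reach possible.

38

This is a bounded integer knapsack.
X has the best ratio (9/2); taking only X gives at most 4×9 = 36 (stopped by the supply cap of 4).
Mixing does better — 4×X and 1×U: price 13 ≤ 13, reach 4·9 + 1·2 = 38.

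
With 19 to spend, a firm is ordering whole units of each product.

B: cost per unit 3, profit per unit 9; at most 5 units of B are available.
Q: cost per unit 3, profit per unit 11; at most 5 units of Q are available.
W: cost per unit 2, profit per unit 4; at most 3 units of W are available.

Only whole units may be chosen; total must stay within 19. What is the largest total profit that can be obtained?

Q has the best ratio (11/3); taking only Q gives at most 5×11 = 55 (stopped by the supply cap of 5).
Mixing does better — 1×B and 5×Q: cost 18 ≤ 19, profit 1·9 + 5·11 = 64.

64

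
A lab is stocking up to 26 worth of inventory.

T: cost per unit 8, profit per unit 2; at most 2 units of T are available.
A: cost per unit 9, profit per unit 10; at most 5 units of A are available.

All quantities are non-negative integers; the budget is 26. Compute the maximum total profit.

22

A has the best ratio (10/9); taking only A gives at most 2×10 = 20 (stopped by the cost limit).
Mixing does better — 1×T and 2×A: cost 26 ≤ 26, profit 1·2 + 2·10 = 22.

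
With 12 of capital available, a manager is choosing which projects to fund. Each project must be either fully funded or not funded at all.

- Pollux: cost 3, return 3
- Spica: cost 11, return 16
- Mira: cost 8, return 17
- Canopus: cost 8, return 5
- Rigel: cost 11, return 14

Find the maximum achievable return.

20

Mira: cost 8 ≤ 12, return 17.
Spica: cost 11 ≤ 12, return 16.
Pollux + Mira: cost 3 + 8 = 11 ≤ 12, return 3 + 17 = 20.
Best is Pollux and Mira with total return 20.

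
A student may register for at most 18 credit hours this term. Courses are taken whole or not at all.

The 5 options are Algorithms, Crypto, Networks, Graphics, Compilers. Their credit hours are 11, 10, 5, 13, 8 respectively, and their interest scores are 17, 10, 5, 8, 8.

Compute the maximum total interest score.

Take Algorithms and Networks: credit hours 11 + 5 = 16 ≤ 18, interest score 17 + 5 = 22.
No other feasible combination does better.

22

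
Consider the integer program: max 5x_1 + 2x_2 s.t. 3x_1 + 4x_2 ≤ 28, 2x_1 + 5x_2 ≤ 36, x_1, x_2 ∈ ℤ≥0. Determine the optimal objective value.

45

Relaxing integrality, the LP optimum is 46.67 at (x_1,x_2) = (9.33, 0), which is not an integer point.
(x_1,x_2)=(9,0): 3·9+4·0=27≤28, 2·9+5·0=18≤36, objective 45.
(x_1,x_2)=(8,1): 3·8+4·1=28≤28, 2·8+5·1=21≤36, objective 42.
(x_1,x_2)=(8,0): 3·8+4·0=24≤28, 2·8+5·0=16≤36, objective 40.
Maximum is 45 at (x_1,x_2)=(9,0).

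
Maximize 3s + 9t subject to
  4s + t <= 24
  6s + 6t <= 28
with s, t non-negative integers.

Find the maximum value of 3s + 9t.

The continuous relaxation peaks at (0, 4.67) with value 42.00; rounding to a feasible lattice point costs some objective.
(s,t)=(0,4) is feasible, giving 36.
(s,t)=(1,3) is feasible, giving 30.
(s,t)=(0,3) is feasible, giving 27.
No feasible integer point exceeds 36.

36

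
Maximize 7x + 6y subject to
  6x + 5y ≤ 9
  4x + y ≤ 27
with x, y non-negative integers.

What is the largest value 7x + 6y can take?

7

(x,y)=(1,0): 6·1+5·0=6≤9, 4·1+1·0=4≤27, objective 7.
(x,y)=(0,1): 6·0+5·1=5≤9, 4·0+1·1=1≤27, objective 6.
(x,y)=(0,0): 6·0+5·0=0≤9, 4·0+1·0=0≤27, objective 0.
No feasible integer point exceeds 7.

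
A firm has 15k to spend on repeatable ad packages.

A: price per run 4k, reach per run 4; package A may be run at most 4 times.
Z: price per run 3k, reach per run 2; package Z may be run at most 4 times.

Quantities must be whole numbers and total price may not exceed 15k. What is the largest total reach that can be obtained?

2×A and 2×Z: price 14 ≤ 15, reach 2·4 + 2·2 = 12.
3×A and 1×Z: price 15 ≤ 15, reach 3·4 + 1·2 = 14.
Best is 14.

14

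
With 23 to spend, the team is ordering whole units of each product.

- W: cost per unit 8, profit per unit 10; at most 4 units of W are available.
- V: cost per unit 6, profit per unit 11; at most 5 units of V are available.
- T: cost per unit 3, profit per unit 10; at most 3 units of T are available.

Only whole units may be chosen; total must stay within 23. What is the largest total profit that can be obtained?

52

This is a bounded integer knapsack.
2×V and 3×T: cost 21 ≤ 23, profit 2·11 + 3·10 = 52.
1×W, 1×V, and 3×T: cost 23 ≤ 23, profit 1·10 + 1·11 + 3·10 = 51.
Best is 52.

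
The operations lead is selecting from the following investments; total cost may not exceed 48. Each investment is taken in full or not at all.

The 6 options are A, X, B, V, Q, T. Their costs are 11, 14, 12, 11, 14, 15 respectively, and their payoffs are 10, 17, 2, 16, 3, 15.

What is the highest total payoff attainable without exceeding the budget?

48

Allowing fractional choices, the relaxed optimum would be about 55.3, but investments are indivisible.
A + X + B + V: cost 11 + 14 + 12 + 11 = 48 ≤ 48, payoff 10 + 17 + 2 + 16 = 45.
X + V + T: cost 14 + 11 + 15 = 40 ≤ 48, payoff 17 + 16 + 15 = 48.
Best is X, V, and T with total payoff 48.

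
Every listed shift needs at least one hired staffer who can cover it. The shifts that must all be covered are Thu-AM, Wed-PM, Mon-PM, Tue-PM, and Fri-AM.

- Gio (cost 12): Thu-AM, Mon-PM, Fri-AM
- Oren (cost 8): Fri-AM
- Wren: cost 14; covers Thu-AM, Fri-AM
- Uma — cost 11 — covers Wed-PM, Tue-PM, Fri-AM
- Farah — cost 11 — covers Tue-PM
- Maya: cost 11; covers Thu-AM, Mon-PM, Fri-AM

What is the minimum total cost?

Choose Uma and Maya: together they cover Thu-AM, Wed-PM, Mon-PM, Tue-PM, Fri-AM — every shift.
Total cost: 11 + 11 = 22.

22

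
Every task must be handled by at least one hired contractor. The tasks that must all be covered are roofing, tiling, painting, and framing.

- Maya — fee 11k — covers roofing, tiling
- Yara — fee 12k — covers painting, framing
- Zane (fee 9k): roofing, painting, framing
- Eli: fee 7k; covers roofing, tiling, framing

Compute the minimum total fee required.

16

Choose Zane and Eli: together they cover roofing, tiling, painting, framing — every task.
Total fee: 9 + 7 = 16.
No cover costs less than 16.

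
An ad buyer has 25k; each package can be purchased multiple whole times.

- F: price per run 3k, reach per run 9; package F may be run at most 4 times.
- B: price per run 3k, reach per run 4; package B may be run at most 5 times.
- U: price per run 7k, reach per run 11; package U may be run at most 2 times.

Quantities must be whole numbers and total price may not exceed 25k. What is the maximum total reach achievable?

This is a bounded integer knapsack.
4×F, 2×B, and 1×U: price 25 ≤ 25, reach 4·9 + 2·4 + 1·11 = 55.
4×F and 4×B: price 24 ≤ 25, reach 4·9 + 4·4 = 52.
Best is 55.

55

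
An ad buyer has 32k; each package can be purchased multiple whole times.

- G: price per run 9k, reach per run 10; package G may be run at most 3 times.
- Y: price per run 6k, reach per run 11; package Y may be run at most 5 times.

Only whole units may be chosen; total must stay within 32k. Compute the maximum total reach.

55

This is a bounded integer knapsack.
Take 5×Y: price 30 ≤ 32, reach 5·11 = 55.
Y has the best ratio (11/6) and is taken to its limit of 5; remaining capacity is filled optimally with the others.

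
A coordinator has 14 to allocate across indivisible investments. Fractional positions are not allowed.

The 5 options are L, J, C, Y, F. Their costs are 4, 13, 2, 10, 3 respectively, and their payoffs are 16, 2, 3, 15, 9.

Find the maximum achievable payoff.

Treat it as a binary knapsack problem.
Allowing fractional choices, the relaxed optimum would be about 35.5, but investments are indivisible.
L + C + F: cost 4 + 2 + 3 = 9 ≤ 14, payoff 16 + 3 + 9 = 28.
L + Y: cost 4 + 10 = 14 ≤ 14, payoff 16 + 15 = 31.
L + F: cost 4 + 3 = 7 ≤ 14, payoff 16 + 9 = 25.
Best is L and Y with total payoff 31.

31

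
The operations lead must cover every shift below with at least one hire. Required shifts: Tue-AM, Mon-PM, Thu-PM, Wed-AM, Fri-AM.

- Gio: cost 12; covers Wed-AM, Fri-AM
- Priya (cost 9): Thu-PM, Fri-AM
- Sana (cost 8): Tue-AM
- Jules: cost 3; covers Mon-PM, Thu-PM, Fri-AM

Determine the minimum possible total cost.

Choose Gio, Sana, and Jules: together they cover Tue-AM, Mon-PM, Thu-PM, Wed-AM, Fri-AM — every shift.
Total cost: 12 + 8 + 3 = 23.
No cover costs less than 23.

23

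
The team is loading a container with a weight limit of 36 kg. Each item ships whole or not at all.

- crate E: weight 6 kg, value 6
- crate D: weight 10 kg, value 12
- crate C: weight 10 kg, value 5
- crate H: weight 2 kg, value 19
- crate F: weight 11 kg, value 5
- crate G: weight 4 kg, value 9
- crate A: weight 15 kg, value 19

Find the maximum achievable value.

Treat it as a binary knapsack problem.
Allowing fractional choices, the relaxed optimum would be about 64.0, but items are indivisible.
crate D + crate H + crate G + crate A: weight 10 + 2 + 4 + 15 = 31 ≤ 36, value 12 + 19 + 9 + 19 = 59.
crate E + crate H + crate G + crate A: weight 6 + 2 + 4 + 15 = 27 ≤ 36, value 6 + 19 + 9 + 19 = 53.
crate E + crate D + crate H + crate A: weight 6 + 10 + 2 + 15 = 33 ≤ 36, value 6 + 12 + 19 + 19 = 56.
Best is crate D, crate H, crate G, and crate A with total value 59.

59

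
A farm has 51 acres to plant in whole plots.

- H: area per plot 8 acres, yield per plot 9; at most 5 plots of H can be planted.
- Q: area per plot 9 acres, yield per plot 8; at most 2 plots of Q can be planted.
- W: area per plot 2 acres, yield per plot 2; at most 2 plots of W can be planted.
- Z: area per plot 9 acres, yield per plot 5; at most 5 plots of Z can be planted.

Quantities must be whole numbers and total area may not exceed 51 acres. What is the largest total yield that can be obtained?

H has the best ratio (9/8); taking only H gives at most 5×9 = 45 (stopped by the supply cap of 5).
Mixing does better — 5×H, 1×Q, and 1×W: area 51 ≤ 51, yield 5·9 + 1·8 + 1·2 = 55.

55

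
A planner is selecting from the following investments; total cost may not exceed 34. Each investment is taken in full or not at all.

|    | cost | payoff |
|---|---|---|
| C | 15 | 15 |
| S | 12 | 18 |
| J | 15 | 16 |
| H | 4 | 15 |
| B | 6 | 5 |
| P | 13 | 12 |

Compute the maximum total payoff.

This is a 0-1 knapsack instance.
S + J + H: cost 12 + 15 + 4 = 31 ≤ 34, payoff 18 + 16 + 15 = 49.
C + J + H: cost 15 + 15 + 4 = 34 ≤ 34, payoff 15 + 16 + 15 = 46.
C + S + H: cost 15 + 12 + 4 = 31 ≤ 34, payoff 15 + 18 + 15 = 48.
Best is S, J, and H with total payoff 49.

49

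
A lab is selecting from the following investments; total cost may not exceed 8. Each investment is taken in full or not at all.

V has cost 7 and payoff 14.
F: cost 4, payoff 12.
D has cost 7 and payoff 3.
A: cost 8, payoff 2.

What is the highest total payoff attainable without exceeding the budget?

V: cost 7 ≤ 8, payoff 14.
F: cost 4 ≤ 8, payoff 12.
D: cost 7 ≤ 8, payoff 3.
Best is V with total payoff 14.

14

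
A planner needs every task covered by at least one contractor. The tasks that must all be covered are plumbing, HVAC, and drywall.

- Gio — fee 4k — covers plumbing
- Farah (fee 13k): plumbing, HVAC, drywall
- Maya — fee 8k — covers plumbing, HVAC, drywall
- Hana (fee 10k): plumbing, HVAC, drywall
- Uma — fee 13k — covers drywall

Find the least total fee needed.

Maya alone covers plumbing, HVAC, drywall — every task.
Total fee: 8.
No cover costs less than 8.

8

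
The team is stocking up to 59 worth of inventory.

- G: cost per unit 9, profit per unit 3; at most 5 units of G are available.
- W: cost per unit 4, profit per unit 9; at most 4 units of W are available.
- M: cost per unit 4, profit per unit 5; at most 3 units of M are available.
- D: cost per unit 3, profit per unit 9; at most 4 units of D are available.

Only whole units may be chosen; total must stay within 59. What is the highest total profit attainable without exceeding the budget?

93

This is a bounded integer knapsack.
D has the best ratio (9/3); taking only D gives at most 4×9 = 36 (stopped by the supply cap of 4).
Mixing does better — 2×G, 4×W, 3×M, and 4×D: cost 58 ≤ 59, profit 2·3 + 4·9 + 3·5 + 4·9 = 93.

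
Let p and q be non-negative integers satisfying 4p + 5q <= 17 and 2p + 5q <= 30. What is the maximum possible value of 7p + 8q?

29

(p,q)=(3,1) is feasible, giving 29.
(p,q)=(4,0) is feasible, giving 28.
(p,q)=(2,1) is feasible, giving 22.
(p,q)=(3,0) is feasible, giving 21.
No feasible integer point exceeds 29.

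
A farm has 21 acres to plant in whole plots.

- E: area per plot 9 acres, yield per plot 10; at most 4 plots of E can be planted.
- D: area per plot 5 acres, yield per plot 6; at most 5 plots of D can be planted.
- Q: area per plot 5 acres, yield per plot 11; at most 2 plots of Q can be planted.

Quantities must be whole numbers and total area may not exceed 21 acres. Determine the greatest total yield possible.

Take 2×D and 2×Q: area 20 ≤ 21, yield 2·6 + 2·11 = 34.
Q has the best ratio (11/5) and is taken to its limit of 2; remaining capacity is filled optimally with the others.

34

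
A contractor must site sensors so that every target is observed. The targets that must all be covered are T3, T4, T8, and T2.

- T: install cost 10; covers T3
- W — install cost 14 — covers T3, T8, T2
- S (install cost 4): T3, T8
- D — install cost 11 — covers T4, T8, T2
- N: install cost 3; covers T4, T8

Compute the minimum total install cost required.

15

This is a weighted set-cover instance.
The greedy cost-per-new-target heuristic would pick N, S, and D for 18, but a cheaper cover exists.
Choose S and D: together they cover T3, T4, T8, T2 — every target.
Total install cost: 4 + 11 = 15.
No cover costs less than 15.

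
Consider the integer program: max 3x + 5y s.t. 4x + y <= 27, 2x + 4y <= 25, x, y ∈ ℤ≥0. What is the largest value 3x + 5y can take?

(x,y)=(6,3): 4·6+1·3=27≤27, 2·6+4·3=24≤25, objective 33.
(x,y)=(4,4): 4·4+1·4=20≤27, 2·4+4·4=24≤25, objective 32.
(x,y)=(5,3): 4·5+1·3=23≤27, 2·5+4·3=22≤25, objective 30.
(x,y)=(6,2): 4·6+1·2=26≤27, 2·6+4·2=20≤25, objective 28.
Maximum is 33 at (x,y)=(6,3).

33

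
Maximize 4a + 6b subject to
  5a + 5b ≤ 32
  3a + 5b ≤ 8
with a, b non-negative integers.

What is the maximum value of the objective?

10

Relaxing integrality, the LP optimum is 10.67 at (a,b) = (2.67, 0), which is not an integer point.
(a,b)=(1,1): 5·1+5·1=10≤32, 3·1+5·1=8≤8, objective 10.
(a,b)=(2,0): 5·2+5·0=10≤32, 3·2+5·0=6≤8, objective 8.
No feasible integer point exceeds 10.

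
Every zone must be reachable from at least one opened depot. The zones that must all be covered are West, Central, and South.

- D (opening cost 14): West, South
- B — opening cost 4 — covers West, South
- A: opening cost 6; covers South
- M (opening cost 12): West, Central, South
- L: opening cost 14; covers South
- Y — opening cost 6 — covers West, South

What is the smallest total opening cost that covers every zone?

This is an integer covering problem.
The greedy cost-per-new-zone heuristic would pick B and M for 16, but a cheaper cover exists.
M alone covers West, Central, South — every zone.
Total opening cost: 12.
No cover costs less than 12.

12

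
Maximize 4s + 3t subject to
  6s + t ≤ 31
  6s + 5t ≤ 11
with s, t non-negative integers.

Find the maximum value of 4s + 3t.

(s,t)=(1,1) is feasible, giving 7.
(s,t)=(0,2) is feasible, giving 6.
(s,t)=(1,0) is feasible, giving 4.
No feasible integer point exceeds 7.

7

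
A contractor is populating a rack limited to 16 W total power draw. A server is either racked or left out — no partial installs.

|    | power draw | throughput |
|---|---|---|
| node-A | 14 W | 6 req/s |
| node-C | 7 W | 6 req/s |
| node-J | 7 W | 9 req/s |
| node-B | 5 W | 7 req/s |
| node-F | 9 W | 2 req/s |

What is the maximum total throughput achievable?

Treat it as a binary knapsack problem.
Take node-J and node-B: power draw 7 + 5 = 12 ≤ 16, throughput 9 + 7 = 16.
No other feasible combination does better.

16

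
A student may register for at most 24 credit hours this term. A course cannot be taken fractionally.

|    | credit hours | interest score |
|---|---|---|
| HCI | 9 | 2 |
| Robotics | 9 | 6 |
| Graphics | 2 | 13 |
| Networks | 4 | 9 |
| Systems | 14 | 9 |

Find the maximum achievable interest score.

Robotics + Graphics + Networks: credit hours 9 + 2 + 4 = 15 ≤ 24, interest score 6 + 13 + 9 = 28.
HCI + Robotics + Graphics + Networks: credit hours 9 + 9 + 2 + 4 = 24 ≤ 24, interest score 2 + 6 + 13 + 9 = 30.
Graphics + Networks + Systems: credit hours 2 + 4 + 14 = 20 ≤ 24, interest score 13 + 9 + 9 = 31.
Best is Graphics, Networks, and Systems with total interest score 31.

31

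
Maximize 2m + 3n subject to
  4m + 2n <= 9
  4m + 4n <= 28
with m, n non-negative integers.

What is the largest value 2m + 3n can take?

12

Relaxing integrality, the LP optimum is 13.50 at (m,n) = (0, 4.5), which is not an integer point.
(m,n)=(0,4) is feasible, giving 12.
(m,n)=(0,3) is feasible, giving 9.
Maximum is 12 at (m,n)=(0,4).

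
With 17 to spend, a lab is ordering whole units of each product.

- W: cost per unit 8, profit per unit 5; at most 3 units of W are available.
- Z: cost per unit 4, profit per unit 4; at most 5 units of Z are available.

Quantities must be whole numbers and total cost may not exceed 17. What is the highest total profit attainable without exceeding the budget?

16

This is a bounded integer knapsack.
4×Z: cost 16 ≤ 17, profit 4·4 = 16.
1×W and 2×Z: cost 16 ≤ 17, profit 1·5 + 2·4 = 13.
Best is 16.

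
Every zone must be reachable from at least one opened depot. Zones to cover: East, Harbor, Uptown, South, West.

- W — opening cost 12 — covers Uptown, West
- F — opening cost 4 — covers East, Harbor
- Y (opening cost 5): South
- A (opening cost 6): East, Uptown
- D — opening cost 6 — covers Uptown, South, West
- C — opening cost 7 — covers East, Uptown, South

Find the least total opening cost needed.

Choose F and D: together they cover East, Harbor, Uptown, South, West — every zone.
Total opening cost: 4 + 6 = 10.
No cover costs less than 10.

10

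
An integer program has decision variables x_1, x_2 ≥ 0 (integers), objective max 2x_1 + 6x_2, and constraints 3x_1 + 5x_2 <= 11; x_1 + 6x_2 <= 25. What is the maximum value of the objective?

The continuous relaxation peaks at (0, 2.2) with value 13.20; rounding to a feasible lattice point costs some objective.
(x_1,x_2)=(0,2): 3·0+5·2=10≤11, 1·0+6·2=12≤25, objective 12.
(x_1,x_2)=(1,1): 3·1+5·1=8≤11, 1·1+6·1=7≤25, objective 8.
(x_1,x_2)=(0,1): 3·0+5·1=5≤11, 1·0+6·1=6≤25, objective 6.
The best lattice point is (0,2), giving 12.

12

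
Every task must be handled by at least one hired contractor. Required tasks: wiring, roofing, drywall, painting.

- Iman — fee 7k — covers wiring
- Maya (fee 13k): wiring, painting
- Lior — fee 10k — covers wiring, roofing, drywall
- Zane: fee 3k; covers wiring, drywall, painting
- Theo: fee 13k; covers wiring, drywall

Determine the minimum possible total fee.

This is an integer covering problem.
Choose Lior and Zane: together they cover wiring, roofing, drywall, painting — every task.
Total fee: 10 + 3 = 13.
No cover costs less than 13.

13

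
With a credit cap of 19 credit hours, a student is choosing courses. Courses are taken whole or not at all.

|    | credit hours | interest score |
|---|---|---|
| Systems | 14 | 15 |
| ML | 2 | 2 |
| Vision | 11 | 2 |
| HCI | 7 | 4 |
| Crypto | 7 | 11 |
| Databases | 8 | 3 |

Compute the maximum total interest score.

Treat it as a binary knapsack problem.
Allowing fractional choices, the relaxed optimum would be about 23.9, but courses are indivisible.
Systems + ML: credit hours 14 + 2 = 16 ≤ 19, interest score 15 + 2 = 17.
ML + HCI + Crypto: credit hours 2 + 7 + 7 = 16 ≤ 19, interest score 2 + 4 + 11 = 17.
The maximum interest score is 17; one optimal choice is Systems and ML.

17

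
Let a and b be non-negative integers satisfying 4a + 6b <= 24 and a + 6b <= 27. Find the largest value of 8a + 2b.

48

(a,b)=(6,0): 4·6+6·0=24≤24, 1·6+6·0=6≤27, objective 48.
(a,b)=(5,0): 4·5+6·0=20≤24, 1·5+6·0=5≤27, objective 40.
Maximum is 48 at (a,b)=(6,0).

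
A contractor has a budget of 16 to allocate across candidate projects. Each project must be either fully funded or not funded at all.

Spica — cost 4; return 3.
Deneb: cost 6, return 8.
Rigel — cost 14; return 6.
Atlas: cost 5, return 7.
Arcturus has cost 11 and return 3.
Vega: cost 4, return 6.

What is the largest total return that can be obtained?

Spica + Deneb + Vega: cost 4 + 6 + 4 = 14 ≤ 16, return 3 + 8 + 6 = 17.
Spica + Deneb + Atlas: cost 4 + 6 + 5 = 15 ≤ 16, return 3 + 8 + 7 = 18.
Deneb + Atlas + Vega: cost 6 + 5 + 4 = 15 ≤ 16, return 8 + 7 + 6 = 21.
Best is Deneb, Atlas, and Vega with total return 21.

21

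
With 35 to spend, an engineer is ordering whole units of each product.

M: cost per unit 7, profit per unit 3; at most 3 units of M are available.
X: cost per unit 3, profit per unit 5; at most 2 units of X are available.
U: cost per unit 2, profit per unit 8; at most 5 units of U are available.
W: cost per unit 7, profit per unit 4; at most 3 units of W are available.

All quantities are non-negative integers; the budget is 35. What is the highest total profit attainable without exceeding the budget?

This is a bounded integer knapsack.
2×X, 5×U, and 2×W: cost 30 ≤ 35, profit 2·5 + 5·8 + 2·4 = 58.
1×X, 5×U, and 3×W: cost 34 ≤ 35, profit 1·5 + 5·8 + 3·4 = 57.
Best is 58.

58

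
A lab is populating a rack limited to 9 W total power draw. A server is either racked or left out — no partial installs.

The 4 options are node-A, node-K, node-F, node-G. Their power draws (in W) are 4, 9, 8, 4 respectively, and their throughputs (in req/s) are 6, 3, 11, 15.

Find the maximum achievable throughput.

21

Allowing fractional choices, the relaxed optimum would be about 22.4, but servers are indivisible.
node-A + node-G: power draw 4 + 4 = 8 ≤ 9, throughput 6 + 15 = 21.
node-G: power draw 4 ≤ 9, throughput 15.
Best is node-A and node-G with total throughput 21.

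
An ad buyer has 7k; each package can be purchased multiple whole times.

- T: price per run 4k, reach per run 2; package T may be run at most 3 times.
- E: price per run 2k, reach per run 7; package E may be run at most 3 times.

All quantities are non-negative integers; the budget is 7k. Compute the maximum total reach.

21

This is a bounded integer knapsack.
2×E: price 4 ≤ 7, reach 2·7 = 14.
3×E: price 6 ≤ 7, reach 3·7 = 21.
Best is 21.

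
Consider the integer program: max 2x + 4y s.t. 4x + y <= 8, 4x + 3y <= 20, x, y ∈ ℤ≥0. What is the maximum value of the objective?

(x,y)=(0,6): 4·0+1·6=6≤8, 4·0+3·6=18≤20, objective 24.
(x,y)=(0,5): 4·0+1·5=5≤8, 4·0+3·5=15≤20, objective 20.
Maximum is 24 at (x,y)=(0,6).

24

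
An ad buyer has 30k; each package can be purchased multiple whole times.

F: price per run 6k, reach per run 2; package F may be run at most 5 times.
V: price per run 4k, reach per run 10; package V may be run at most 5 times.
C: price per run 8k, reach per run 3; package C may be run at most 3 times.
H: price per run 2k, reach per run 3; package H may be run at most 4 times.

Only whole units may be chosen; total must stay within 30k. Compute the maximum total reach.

This is a bounded integer knapsack.
5×V and 3×H: price 26 ≤ 30, reach 5·10 + 3·3 = 59.
5×V and 4×H: price 28 ≤ 30, reach 5·10 + 4·3 = 62.
Best is 62.

62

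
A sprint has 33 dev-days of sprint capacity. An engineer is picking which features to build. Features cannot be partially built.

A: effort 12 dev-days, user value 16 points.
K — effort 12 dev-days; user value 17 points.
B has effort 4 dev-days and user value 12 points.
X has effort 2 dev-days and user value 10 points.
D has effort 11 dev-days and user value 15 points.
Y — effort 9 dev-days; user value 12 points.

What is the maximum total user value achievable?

55

K + B + X + D: effort 12 + 4 + 2 + 11 = 29 ≤ 33, user value 17 + 12 + 10 + 15 = 54.
A + K + B + X: effort 12 + 12 + 4 + 2 = 30 ≤ 33, user value 16 + 17 + 12 + 10 = 55.
Best is A, K, B, and X with total user value 55.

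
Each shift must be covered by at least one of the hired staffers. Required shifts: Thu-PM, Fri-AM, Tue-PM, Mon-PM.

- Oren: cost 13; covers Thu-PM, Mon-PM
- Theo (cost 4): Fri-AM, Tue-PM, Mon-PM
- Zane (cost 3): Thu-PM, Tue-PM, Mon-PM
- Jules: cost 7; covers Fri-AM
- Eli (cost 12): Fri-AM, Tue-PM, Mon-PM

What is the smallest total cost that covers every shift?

Choose Theo and Zane: together they cover Thu-PM, Fri-AM, Tue-PM, Mon-PM — every shift.
Total cost: 4 + 3 = 7.
No cover costs less than 7.

7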